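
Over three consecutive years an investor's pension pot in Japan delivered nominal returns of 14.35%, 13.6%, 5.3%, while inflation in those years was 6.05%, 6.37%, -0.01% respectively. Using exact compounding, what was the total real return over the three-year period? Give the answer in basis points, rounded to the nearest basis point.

2127 basis points

Compound the nominal returns: 1.1435 × 1.1360 × 1.0530 = 1.367864.
Compound inflation: 1.0605 × 1.0637 × 0.9999 = 1.127941.
Deflate: 1.367864 / 1.127941 = 1.212709.
Total real return = 1.212709 − 1 → 2127 basis points.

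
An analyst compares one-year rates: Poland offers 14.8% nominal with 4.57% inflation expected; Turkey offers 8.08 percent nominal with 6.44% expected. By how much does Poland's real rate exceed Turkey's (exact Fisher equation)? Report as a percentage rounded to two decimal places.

Poland: (1 + 0.1480)/(1 + 0.0457) − 1 = 9.7829%
Turkey: (1 + 0.0808)/(1 + 0.0644) − 1 = 1.5408%
Differential = 9.7829% − 1.5408% = 8.2421% → 8.24%.

8.24%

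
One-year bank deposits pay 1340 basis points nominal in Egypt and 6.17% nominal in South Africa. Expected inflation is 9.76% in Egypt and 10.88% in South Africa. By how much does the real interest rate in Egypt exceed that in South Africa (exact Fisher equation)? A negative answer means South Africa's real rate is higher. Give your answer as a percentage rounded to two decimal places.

7.56%

Egypt: (1 + 0.1340)/(1 + 0.0976) − 1 = 3.3163%
South Africa: (1 + 0.0617)/(1 + 0.1088) − 1 = -4.2478%
Differential = 3.3163% − (-4.2478%) = 7.5642% → 7.56%.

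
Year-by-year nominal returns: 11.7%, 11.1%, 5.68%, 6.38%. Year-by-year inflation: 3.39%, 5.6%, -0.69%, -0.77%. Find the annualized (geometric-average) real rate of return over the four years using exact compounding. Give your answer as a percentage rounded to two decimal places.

Nominal growth factor = 1.1170 × 1.1110 × 1.0568 × 1.0638 = 1.39514717
Price-level growth factor = 1.0339 × 1.0560 × 0.9931 × 0.9923 = 1.07591615
Real growth factor = 1.39514717 / 1.07591615 = 1.29670623
Annualized real rate = 1.29670623^(1/4) − 1 = 6.7113% → 6.71%.

6.71%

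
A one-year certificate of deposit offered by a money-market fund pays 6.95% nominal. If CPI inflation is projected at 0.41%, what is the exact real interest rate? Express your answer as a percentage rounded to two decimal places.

6.51%

By the Fisher equation, 1 + r = (1 + i)/(1 + π).
1 + r = 1.06950 / 1.00410 = 1.065133
r = 1.065133 − 1 = 6.5133%, i.e. 6.51%.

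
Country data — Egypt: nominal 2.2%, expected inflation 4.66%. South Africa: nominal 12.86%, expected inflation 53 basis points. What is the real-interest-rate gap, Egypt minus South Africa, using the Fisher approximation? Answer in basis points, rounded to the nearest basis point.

Egypt: 2.2% − 4.66% = -2.460%
South Africa: 12.86% − 0.53% = 12.330%
Differential = -14.790% → -1479 basis points.

-1479 basis points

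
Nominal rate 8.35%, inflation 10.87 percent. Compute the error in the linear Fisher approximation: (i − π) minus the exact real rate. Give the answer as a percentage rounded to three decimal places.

Approximate: r ≈ 8.350% − 10.870% = -2.5200%
Exact: (1 + 0.0835)/(1 + 0.1087) − 1 = -2.2729%
Error = -2.5200% − (-2.2729%) = -0.2471% → -0.247%.

-0.247%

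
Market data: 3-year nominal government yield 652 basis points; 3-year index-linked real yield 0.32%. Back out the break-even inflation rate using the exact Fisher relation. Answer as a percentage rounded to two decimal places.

(1 + π) = (1 + i)/(1 + r) = 1.06520 / 1.00320 = 1.061802
Break-even inflation = 1.061802 − 1 → 6.18%.

6.18%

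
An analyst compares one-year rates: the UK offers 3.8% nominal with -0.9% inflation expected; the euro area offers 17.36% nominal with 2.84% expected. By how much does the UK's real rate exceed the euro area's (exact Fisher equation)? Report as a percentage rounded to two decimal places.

-9.38%

The UK: (1 + 0.0380)/(1 − 0.0090) − 1 = 4.7427%
The euro area: (1 + 0.1736)/(1 + 0.0284) − 1 = 14.1190%
Differential = 4.7427% − 14.1190% = -9.3763% → -9.38%.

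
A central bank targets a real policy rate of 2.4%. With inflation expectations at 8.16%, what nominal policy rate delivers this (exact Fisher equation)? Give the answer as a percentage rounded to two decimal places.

(1 + i) = (1 + r)(1 + π) = 1.02400 × 1.08160 = 1.1075584
i = 1.1075584 − 1, so the required nominal rate is 10.76%.

10.76%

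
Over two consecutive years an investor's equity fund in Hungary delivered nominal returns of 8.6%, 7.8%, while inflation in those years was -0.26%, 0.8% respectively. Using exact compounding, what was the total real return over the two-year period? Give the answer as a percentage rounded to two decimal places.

16.44%

Nominal growth factor = 1.0860 × 1.0780 = 1.170708
Price-level growth factor = 0.9974 × 1.0080 = 1.005379
Real growth factor = 1.170708 / 1.005379 = 1.164444
Total real return = 1.164444 − 1 → 16.44%.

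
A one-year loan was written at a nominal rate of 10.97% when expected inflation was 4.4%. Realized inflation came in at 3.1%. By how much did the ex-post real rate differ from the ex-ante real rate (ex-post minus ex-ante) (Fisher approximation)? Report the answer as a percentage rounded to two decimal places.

1.30%

Ex-ante: 10.97% − 4.4% = 6.570%
Ex-post: 10.97% − 3.1% = 7.870%
Difference (ex-post − ex-ante) = 1.3000% → 1.30%.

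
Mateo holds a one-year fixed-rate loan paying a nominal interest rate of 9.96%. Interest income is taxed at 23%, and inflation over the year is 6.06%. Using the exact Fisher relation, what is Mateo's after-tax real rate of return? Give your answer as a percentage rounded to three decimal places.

1.517%

After-tax nominal return = 9.96% × (1 − 0.23) = 7.6692%.
1 + r = 1.076692 / 1.06060 = 1.015173
After-tax real rate = 1.015173 − 1 → 1.517%.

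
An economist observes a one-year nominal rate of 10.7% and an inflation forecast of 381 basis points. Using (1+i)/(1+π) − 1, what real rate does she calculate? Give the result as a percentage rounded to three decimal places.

1 + r = 1.10700 / 1.03810 = 1.066371
r = 1.066371 − 1 = 6.6371%, i.e. 6.637%.

6.637%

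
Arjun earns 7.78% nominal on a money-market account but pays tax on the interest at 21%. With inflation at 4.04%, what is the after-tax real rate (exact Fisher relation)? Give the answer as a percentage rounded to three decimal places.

After-tax nominal return = 7.78% × (1 − 0.21) = 6.1462%.
1 + r = 1.061462 / 1.04040 = 1.020244
After-tax real rate = 1.020244 − 1 → 2.024%.

2.024%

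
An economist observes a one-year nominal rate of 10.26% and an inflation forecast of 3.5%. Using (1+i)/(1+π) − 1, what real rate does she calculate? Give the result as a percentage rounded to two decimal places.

6.53%

1 + r = 1.10260 / 1.03500 = 1.065314
r = 1.065314 − 1 = 6.5314%, i.e. 6.53%.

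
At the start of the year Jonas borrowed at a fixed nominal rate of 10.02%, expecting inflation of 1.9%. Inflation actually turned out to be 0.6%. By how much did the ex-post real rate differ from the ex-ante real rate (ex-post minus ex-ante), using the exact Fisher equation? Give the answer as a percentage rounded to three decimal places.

Ex-ante: (1 + 0.1002)/(1 + 0.0190) − 1 = 7.9686%
Ex-post: (1 + 0.1002)/(1 + 0.0060) − 1 = 9.3638%
Difference (ex-post − ex-ante) = 1.3952% → 1.395%.

1.395%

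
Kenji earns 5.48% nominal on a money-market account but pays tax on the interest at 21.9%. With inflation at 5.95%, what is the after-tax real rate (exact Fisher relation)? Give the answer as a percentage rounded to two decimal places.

After-tax nominal return = 5.48% × (1 − 0.219) = 4.27988%.
1 + r = 1.0427988 / 1.05950 = 0.984237
After-tax real rate = 0.984237 − 1 → -1.58%.

-1.58%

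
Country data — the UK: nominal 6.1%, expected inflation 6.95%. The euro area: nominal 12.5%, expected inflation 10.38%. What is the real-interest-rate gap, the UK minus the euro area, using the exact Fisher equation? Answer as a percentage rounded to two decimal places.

The UK: (1 + 0.0610)/(1 + 0.0695) − 1 = -0.7948%
The euro area: (1 + 0.1250)/(1 + 0.1038) − 1 = 1.9206%
Differential = -0.7948% − 1.9206% = -2.7154% → -2.72%.

-2.72%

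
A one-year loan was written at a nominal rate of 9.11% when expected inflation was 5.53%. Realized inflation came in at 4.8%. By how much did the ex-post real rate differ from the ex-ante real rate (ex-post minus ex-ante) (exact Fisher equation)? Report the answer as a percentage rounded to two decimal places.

0.72%

Ex-ante: (1 + 0.0911)/(1 + 0.0553) − 1 = 3.3924%
Ex-post: (1 + 0.0911)/(1 + 0.0480) − 1 = 4.1126%
Difference (ex-post − ex-ante) = 0.7202% → 0.72%.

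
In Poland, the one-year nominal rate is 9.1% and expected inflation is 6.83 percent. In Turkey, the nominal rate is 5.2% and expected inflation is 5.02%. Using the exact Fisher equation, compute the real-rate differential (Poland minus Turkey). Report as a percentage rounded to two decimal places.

Poland: (1 + 0.0910)/(1 + 0.0683) − 1 = 2.1249%
Turkey: (1 + 0.0520)/(1 + 0.0502) − 1 = 0.1714%
Differential = 2.1249% − 0.1714% = 1.9535% → 1.95%.

1.95%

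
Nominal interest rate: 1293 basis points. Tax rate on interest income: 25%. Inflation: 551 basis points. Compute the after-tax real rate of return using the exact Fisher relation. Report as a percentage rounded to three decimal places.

After-tax nominal return = 12.93% × (1 − 0.25) = 9.6975%.
1 + r = 1.096975 / 1.05510 = 1.039688
After-tax real rate = 1.039688 − 1 → 3.969%.

3.969%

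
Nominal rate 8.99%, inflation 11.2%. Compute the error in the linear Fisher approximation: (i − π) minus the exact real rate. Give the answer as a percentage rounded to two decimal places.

-0.22%

Approximate: r ≈ 8.990% − 11.200% = -2.2100%
Exact: (1 + 0.0899)/(1 + 0.1120) − 1 = -1.9874%
Error = -2.2100% − (-1.9874%) = -0.2226% → -0.22%.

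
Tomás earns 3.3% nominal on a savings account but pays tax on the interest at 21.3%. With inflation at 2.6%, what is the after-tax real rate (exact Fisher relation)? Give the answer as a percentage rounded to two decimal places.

0.00%

After-tax nominal return = 3.3% × (1 − 0.213) = 2.5971%.
1 + r = 1.025971 / 1.02600 = 0.999972
After-tax real rate = 0.999972 − 1 → 0.00%.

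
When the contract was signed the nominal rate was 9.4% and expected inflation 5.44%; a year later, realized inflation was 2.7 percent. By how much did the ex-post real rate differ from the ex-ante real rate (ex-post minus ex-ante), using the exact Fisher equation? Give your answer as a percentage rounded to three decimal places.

Ex-ante: (1 + 0.0940)/(1 + 0.0544) − 1 = 3.7557%
Ex-post: (1 + 0.0940)/(1 + 0.0270) − 1 = 6.5239%
Difference (ex-post − ex-ante) = 2.7682% → 2.768%.

2.768%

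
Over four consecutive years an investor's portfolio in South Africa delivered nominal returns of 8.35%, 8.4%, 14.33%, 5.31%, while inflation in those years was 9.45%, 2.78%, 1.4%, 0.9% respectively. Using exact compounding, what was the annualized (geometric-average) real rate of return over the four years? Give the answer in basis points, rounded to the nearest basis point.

Nominal growth factor = 1.0835 × 1.0840 × 1.1433 × 1.0531 = 1.41412570
Price-level growth factor = 1.0945 × 1.0278 × 1.0140 × 1.0090 = 1.15094216
Real growth factor = 1.41412570 / 1.15094216 = 1.22866790
Annualized real rate = 1.22866790^(1/4) − 1 = 5.2831% → 528 basis points.

528 basis points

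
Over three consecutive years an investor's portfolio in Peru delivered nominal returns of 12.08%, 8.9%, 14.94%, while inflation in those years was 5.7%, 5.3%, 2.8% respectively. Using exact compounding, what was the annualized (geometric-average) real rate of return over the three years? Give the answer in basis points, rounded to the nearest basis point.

703 basis points

Compound the nominal returns: 1.1208 × 1.0890 × 1.1494 = 1.40290155.
Compound inflation: 1.0570 × 1.0530 × 1.0280 = 1.14418559.
Deflate: 1.40290155 / 1.14418559 = 1.22611363.
Annualized real rate = 1.22611363^(1/3) − 1 = 7.0312% → 703 basis points.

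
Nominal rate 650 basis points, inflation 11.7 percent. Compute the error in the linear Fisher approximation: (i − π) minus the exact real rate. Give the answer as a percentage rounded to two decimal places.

-0.54%

Approximate: r ≈ 6.500% − 11.700% = -5.2000%
Exact: (1 + 0.0650)/(1 + 0.1170) − 1 = -4.6553%
Error = -5.2000% − (-4.6553%) = -0.5447% → -0.54%.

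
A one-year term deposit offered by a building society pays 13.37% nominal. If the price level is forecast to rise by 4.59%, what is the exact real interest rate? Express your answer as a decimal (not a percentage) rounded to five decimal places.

0.08395

1 + r = 1.13370 / 1.04590 = 1.083947
r = 1.083947 − 1 = 8.3947%, i.e. 0.08395.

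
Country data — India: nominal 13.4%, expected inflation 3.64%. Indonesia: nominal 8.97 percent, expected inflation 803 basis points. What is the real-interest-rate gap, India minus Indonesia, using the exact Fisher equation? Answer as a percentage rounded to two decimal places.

India: (1 + 0.1340)/(1 + 0.0364) − 1 = 9.4172%
Indonesia: (1 + 0.0897)/(1 + 0.0803) − 1 = 0.8701%
Differential = 9.4172% − 0.8701% = 8.5471% → 8.55%.

8.55%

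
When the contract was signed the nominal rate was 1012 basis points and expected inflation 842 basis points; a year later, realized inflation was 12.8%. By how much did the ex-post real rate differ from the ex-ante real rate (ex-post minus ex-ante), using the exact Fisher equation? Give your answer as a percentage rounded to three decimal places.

-3.944%

Ex-ante: (1 + 0.1012)/(1 + 0.0842) − 1 = 1.5680%
Ex-post: (1 + 0.1012)/(1 + 0.1280) − 1 = -2.3759%
Difference (ex-post − ex-ante) = -3.9439% → -3.944%.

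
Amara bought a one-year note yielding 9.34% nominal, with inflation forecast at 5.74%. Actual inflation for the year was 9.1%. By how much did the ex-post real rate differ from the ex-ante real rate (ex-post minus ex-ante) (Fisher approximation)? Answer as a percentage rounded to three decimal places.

Ex-ante: 9.34% − 5.74% = 3.600%
Ex-post: 9.34% − 9.1% = 0.240%
Difference (ex-post − ex-ante) = -3.3600% → -3.360%.

-3.360%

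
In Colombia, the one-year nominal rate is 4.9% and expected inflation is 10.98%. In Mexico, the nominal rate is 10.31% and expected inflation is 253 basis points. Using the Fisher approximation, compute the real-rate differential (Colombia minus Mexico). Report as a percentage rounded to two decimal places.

Colombia: 4.9% − 10.98% = -6.080%
Mexico: 10.31% − 2.53% = 7.780%
Differential = -13.860% → -13.86%.

-13.86%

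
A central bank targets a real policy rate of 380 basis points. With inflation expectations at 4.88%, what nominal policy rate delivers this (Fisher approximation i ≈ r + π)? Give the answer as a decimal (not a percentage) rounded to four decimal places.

i ≈ r + π = 3.8% + 4.88% = 0.0868.

0.0868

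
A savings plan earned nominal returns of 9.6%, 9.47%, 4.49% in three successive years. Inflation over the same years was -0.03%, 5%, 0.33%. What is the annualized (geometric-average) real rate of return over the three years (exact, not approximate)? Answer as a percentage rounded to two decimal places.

5.98%

Compound the nominal returns: 1.0960 × 1.0947 × 1.0449 = 1.25366182.
Compound inflation: 0.9997 × 1.0500 × 1.0033 = 1.05314896.
Deflate: 1.25366182 / 1.05314896 = 1.19039364.
Annualized real rate = 1.19039364^(1/3) − 1 = 5.9815% → 5.98%.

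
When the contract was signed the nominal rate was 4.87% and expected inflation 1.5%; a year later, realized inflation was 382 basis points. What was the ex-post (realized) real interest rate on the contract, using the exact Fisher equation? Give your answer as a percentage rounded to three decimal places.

Ex-post: (1 + 0.0487)/(1 + 0.0382) − 1 = 1.0114%
So the realized real rate is 1.011%.

1.011%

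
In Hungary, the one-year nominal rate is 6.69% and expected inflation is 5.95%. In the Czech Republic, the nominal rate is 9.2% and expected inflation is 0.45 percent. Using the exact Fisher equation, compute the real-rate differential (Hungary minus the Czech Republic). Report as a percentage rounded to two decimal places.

-8.01%

Hungary: (1 + 0.0669)/(1 + 0.0595) − 1 = 0.6984%
The Czech Republic: (1 + 0.0920)/(1 + 0.0045) − 1 = 8.7108%
Differential = 0.6984% − 8.7108% = -8.0124% → -8.01%.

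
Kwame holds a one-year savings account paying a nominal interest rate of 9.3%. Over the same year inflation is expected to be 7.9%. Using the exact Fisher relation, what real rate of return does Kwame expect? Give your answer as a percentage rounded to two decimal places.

By the Fisher relation, 1 + r = (1 + i)/(1 + π).
1 + r = 1.09300 / 1.07900 = 1.012975
r = 1.012975 − 1 = 1.2975%, i.e. 1.30%.

1.30%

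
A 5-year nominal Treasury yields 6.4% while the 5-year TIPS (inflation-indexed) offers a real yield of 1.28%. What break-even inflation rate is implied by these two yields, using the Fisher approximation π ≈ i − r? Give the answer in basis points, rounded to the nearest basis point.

512 basis points

π ≈ i − r = 6.4% − 1.28% → 512 basis points.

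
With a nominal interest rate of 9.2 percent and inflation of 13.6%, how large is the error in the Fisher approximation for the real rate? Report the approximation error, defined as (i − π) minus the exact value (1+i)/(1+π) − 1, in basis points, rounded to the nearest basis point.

-53 basis points

Approximate: r ≈ 9.200% − 13.600% = -4.4000%
Exact: (1 + 0.0920)/(1 + 0.1360) − 1 = -3.8732%
Error = -4.4000% − (-3.8732%) = -0.5268% → -53 basis points.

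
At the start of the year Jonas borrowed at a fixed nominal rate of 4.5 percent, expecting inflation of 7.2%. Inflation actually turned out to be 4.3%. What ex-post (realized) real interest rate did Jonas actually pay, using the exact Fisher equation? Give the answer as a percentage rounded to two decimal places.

0.19%

Ex-post: (1 + 0.0450)/(1 + 0.0430) − 1 = 0.1918%
So the realized real rate is 0.19%.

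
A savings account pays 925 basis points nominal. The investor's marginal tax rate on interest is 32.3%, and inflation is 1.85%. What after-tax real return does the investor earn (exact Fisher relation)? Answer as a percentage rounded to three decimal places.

4.332%

After-tax nominal return = 9.25% × (1 − 0.323) = 6.26225%.
1 + r = 1.0626225 / 1.01850 = 1.043321
After-tax real rate = 1.043321 − 1 → 4.332%.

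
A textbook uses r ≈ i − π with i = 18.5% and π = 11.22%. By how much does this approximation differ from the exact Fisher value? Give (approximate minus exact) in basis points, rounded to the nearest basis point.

Approximate: r ≈ 18.500% − 11.220% = 7.2800%
Exact: (1 + 0.1850)/(1 + 0.1122) − 1 = 6.5456%
Error = 7.2800% − 6.5456% = 0.7344% → 73 basis points.

73 basis points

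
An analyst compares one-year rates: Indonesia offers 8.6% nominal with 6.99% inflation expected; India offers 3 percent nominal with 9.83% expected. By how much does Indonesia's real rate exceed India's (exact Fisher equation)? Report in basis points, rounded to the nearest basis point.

Indonesia: (1 + 0.0860)/(1 + 0.0699) − 1 = 1.5048%
India: (1 + 0.0300)/(1 + 0.0983) − 1 = -6.2187%
Differential = 1.5048% − (-6.2187%) = 7.7235% → 772 basis points.

772 basis points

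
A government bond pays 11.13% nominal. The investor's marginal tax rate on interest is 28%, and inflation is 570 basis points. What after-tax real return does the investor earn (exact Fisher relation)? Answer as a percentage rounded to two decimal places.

After-tax nominal return = 11.13% × (1 − 0.28) = 8.0136%.
1 + r = 1.080136 / 1.05700 = 1.021888
After-tax real rate = 1.021888 − 1 → 2.19%.

2.19%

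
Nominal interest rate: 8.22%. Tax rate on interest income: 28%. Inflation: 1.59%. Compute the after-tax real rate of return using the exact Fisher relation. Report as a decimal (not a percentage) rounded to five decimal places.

0.04261

After-tax nominal return = 8.22% × (1 − 0.28) = 5.9184%.
1 + r = 1.059184 / 1.01590 = 1.042607
After-tax real rate = 1.042607 − 1 → 0.04261.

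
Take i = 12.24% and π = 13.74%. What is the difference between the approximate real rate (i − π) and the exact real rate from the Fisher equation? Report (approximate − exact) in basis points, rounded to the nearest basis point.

-18 basis points

Approximate: r ≈ 12.240% − 13.740% = -1.5000%
Exact: (1 + 0.1224)/(1 + 0.1374) − 1 = -1.3188%
Error = -1.5000% − (-1.3188%) = -0.1812% → -18 basis points.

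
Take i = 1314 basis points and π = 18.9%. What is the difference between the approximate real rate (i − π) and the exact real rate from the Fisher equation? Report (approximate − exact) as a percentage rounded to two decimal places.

Approximate: r ≈ 13.140% − 18.900% = -5.7600%
Exact: (1 + 0.1314)/(1 + 0.1890) − 1 = -4.8444%
Error = -5.7600% − (-4.8444%) = -0.9156% → -0.92%.

-0.92%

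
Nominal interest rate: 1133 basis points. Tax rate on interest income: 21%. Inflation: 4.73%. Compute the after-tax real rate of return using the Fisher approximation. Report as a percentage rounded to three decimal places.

After-tax nominal return = 11.33% × (1 − 0.21) = 8.9507%.
r ≈ 8.9507% − 4.73% → 4.221%.

4.221%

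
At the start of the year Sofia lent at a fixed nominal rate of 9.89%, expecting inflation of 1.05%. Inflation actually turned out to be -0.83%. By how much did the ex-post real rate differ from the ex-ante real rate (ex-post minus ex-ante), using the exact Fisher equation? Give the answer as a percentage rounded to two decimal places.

Ex-ante: (1 + 0.0989)/(1 + 0.0105) − 1 = 8.7481%
Ex-post: (1 + 0.0989)/(1 − 0.0083) − 1 = 10.8097%
Difference (ex-post − ex-ante) = 2.0616% → 2.06%.

2.06%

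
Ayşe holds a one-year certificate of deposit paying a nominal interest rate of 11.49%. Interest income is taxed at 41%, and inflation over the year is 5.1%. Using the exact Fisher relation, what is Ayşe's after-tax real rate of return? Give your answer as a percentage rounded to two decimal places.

1.60%

After-tax nominal return = 11.49% × (1 − 0.41) = 6.7791%.
1 + r = 1.067791 / 1.05100 = 1.015976
After-tax real rate = 1.015976 − 1 → 1.60%.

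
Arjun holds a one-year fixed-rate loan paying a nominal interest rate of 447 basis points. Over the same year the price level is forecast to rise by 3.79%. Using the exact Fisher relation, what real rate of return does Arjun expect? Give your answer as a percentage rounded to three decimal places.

0.655%

1 + r = 1.04470 / 1.03790 = 1.006552
r = 1.006552 − 1 = 0.6552%, i.e. 0.655%.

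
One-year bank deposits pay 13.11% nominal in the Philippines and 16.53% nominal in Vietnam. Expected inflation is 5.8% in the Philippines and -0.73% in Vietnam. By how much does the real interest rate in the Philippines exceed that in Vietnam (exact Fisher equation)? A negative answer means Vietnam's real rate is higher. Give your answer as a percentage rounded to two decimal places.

-10.48%

The Philippines: (1 + 0.1311)/(1 + 0.0580) − 1 = 6.9093%
Vietnam: (1 + 0.1653)/(1 − 0.0073) − 1 = 17.3869%
Differential = 6.9093% − 17.3869% = -10.4777% → -10.48%.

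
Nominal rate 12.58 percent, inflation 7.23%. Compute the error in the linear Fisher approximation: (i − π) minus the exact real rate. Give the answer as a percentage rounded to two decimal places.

Approximate: r ≈ 12.580% − 7.230% = 5.3500%
Exact: (1 + 0.1258)/(1 + 0.0723) − 1 = 4.9893%
Error = 5.3500% − 4.9893% = 0.3607% → 0.36%.

0.36%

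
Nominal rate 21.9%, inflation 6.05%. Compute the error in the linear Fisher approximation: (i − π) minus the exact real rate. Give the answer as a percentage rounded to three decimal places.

0.904%

Approximate: r ≈ 21.900% − 6.050% = 15.8500%
Exact: (1 + 0.2190)/(1 + 0.0605) − 1 = 14.9458%
Error = 15.8500% − 14.9458% = 0.9042% → 0.904%.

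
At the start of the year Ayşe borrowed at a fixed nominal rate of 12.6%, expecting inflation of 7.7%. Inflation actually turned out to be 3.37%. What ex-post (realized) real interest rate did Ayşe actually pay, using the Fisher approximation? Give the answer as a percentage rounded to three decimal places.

Ex-post: 12.6% − 3.37% = 9.230%
So the realized real rate is 9.230%.

9.230%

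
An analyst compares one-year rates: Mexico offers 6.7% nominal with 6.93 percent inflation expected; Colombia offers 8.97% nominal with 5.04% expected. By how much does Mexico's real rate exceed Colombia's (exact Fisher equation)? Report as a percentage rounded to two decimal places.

Mexico: (1 + 0.0670)/(1 + 0.0693) − 1 = -0.2151%
Colombia: (1 + 0.0897)/(1 + 0.0504) − 1 = 3.7414%
Differential = -0.2151% − 3.7414% = -3.9565% → -3.96%.

-3.96%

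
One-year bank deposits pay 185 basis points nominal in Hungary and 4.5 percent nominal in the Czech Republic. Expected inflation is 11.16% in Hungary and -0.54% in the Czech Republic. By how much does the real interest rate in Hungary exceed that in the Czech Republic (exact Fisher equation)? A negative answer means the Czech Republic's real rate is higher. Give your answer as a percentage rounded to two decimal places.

Hungary: (1 + 0.0185)/(1 + 0.1116) − 1 = -8.3753%
The Czech Republic: (1 + 0.0450)/(1 − 0.0054) − 1 = 5.0674%
Differential = -8.3753% − 5.0674% = -13.4427% → -13.44%.

-13.44%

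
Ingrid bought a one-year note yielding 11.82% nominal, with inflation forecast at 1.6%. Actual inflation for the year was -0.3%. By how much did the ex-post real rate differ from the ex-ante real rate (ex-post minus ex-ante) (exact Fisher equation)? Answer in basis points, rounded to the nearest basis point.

210 basis points

Ex-ante: (1 + 0.1182)/(1 + 0.0160) − 1 = 10.0591%
Ex-post: (1 + 0.1182)/(1 − 0.0030) − 1 = 12.1565%
Difference (ex-post − ex-ante) = 2.0974% → 210 basis points.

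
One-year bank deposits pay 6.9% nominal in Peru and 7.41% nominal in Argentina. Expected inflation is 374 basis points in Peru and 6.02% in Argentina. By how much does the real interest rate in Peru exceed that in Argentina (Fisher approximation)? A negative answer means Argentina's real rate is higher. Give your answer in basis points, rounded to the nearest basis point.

177 basis points

Peru: 6.9% − 3.74% = 3.160%
Argentina: 7.41% − 6.02% = 1.390%
Differential = 1.770% → 177 basis points.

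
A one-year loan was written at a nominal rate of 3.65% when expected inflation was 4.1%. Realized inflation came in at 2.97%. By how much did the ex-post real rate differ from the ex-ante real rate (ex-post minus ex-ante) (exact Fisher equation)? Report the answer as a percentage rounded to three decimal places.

1.093%

Ex-ante: (1 + 0.0365)/(1 + 0.0410) − 1 = -0.4323%
Ex-post: (1 + 0.0365)/(1 + 0.0297) − 1 = 0.6604%
Difference (ex-post − ex-ante) = 1.0927% → 1.093%.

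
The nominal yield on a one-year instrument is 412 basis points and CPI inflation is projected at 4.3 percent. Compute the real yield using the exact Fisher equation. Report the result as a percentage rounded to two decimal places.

-0.17%

By the Fisher relation, 1 + r = (1 + i)/(1 + π).
1 + r = 1.04120 / 1.04300 = 0.998274
r = 0.998274 − 1 = -0.1726%, i.e. -0.17%.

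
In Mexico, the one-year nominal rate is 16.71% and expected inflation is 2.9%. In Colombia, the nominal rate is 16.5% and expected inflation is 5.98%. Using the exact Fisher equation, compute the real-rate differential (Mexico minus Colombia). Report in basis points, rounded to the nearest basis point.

Mexico: (1 + 0.1671)/(1 + 0.0290) − 1 = 13.4208%
Colombia: (1 + 0.1650)/(1 + 0.0598) − 1 = 9.9264%
Differential = 13.4208% − 9.9264% = 3.4944% → 349 basis points.

349 basis points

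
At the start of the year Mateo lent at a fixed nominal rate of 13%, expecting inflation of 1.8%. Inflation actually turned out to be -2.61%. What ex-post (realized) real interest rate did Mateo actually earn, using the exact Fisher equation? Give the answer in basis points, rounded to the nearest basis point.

Ex-post: (1 + 0.1300)/(1 − 0.0261) − 1 = 16.0283%
So the realized real rate is 1603 basis points.

1603 basis points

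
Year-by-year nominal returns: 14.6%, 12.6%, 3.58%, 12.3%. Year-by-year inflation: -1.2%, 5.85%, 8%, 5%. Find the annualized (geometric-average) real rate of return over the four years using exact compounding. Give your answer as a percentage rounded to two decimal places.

Nominal growth factor = 1.1460 × 1.1260 × 1.0358 × 1.1230 = 1.50099301
Price-level growth factor = 0.9880 × 1.0585 × 1.0800 × 1.0500 = 1.18593493
Real growth factor = 1.50099301 / 1.18593493 = 1.26566220
Annualized real rate = 1.26566220^(1/4) − 1 = 6.0668% → 6.07%.

6.07%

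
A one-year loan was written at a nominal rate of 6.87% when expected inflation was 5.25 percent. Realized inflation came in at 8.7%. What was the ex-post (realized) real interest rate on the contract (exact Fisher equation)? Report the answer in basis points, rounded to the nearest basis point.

Ex-post: (1 + 0.0687)/(1 + 0.0870) − 1 = -1.6835%
So the realized real rate is -168 basis points.

-168 basis points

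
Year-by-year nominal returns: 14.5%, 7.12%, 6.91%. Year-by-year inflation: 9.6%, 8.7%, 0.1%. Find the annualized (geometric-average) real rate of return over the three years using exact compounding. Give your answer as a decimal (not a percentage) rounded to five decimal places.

0.03214

Compound the nominal returns: 1.1450 × 1.0712 × 1.0691 = 1.31127681.
Compound inflation: 1.0960 × 1.0870 × 1.0010 = 1.19254335.
Deflate: 1.31127681 / 1.19254335 = 1.09956322.
Annualized real rate = 1.09956322^(1/3) − 1 = 3.2143% → 0.03214.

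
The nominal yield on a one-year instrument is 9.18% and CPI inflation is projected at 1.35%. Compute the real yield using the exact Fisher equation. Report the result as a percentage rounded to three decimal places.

By the Fisher relation, 1 + r = (1 + i)/(1 + π).
1 + r = 1.09180 / 1.01350 = 1.077257
r = 1.077257 − 1 = 7.7257%, i.e. 7.726%.

7.726%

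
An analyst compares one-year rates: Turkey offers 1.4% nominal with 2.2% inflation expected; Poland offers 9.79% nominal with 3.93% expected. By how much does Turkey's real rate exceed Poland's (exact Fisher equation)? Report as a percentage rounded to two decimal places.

Turkey: (1 + 0.0140)/(1 + 0.0220) − 1 = -0.7828%
Poland: (1 + 0.0979)/(1 + 0.0393) − 1 = 5.6384%
Differential = -0.7828% − 5.6384% = -6.4212% → -6.42%.

-6.42%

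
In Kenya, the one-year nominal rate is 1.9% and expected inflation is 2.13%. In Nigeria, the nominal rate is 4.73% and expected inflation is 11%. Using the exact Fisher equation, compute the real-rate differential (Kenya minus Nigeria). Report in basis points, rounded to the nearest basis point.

542 basis points

Kenya: (1 + 0.0190)/(1 + 0.0213) − 1 = -0.2252%
Nigeria: (1 + 0.0473)/(1 + 0.1100) − 1 = -5.6486%
Differential = -0.2252% − (-5.6486%) = 5.4234% → 542 basis points.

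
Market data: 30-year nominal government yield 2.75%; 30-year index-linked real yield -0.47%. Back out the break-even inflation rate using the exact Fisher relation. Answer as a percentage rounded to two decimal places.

3.24%

(1 + π) = (1 + i)/(1 + r) = 1.02750 / 0.99530 = 1.032352
Break-even inflation = 1.032352 − 1 → 3.24%.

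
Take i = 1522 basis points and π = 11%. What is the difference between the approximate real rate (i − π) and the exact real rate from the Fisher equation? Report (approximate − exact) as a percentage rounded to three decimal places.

0.418%

Approximate: r ≈ 15.220% − 11.000% = 4.2200%
Exact: (1 + 0.1522)/(1 + 0.1100) − 1 = 3.8018%
Error = 4.2200% − 3.8018% = 0.4182% → 0.418%.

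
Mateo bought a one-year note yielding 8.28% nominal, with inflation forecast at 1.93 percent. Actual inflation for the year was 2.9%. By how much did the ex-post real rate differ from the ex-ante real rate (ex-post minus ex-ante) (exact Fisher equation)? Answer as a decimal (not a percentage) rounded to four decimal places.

-0.0100

Ex-ante: (1 + 0.0828)/(1 + 0.0193) − 1 = 6.2298%
Ex-post: (1 + 0.0828)/(1 + 0.0290) − 1 = 5.2284%
Difference (ex-post − ex-ante) = -1.0014% → -0.0100.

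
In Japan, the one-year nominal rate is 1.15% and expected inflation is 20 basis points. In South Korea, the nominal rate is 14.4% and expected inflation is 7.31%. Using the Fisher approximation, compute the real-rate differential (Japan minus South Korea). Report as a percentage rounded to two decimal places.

Japan: 1.15% − 0.2% = 0.950%
South Korea: 14.4% − 7.31% = 7.090%
Differential = -6.140% → -6.14%.

-6.14%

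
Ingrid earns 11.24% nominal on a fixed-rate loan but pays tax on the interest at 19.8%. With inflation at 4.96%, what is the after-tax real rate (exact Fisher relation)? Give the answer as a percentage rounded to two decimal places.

After-tax nominal return = 11.24% × (1 − 0.198) = 9.01448%.
1 + r = 1.0901448 / 1.04960 = 1.038629
After-tax real rate = 1.038629 − 1 → 3.86%.

3.86%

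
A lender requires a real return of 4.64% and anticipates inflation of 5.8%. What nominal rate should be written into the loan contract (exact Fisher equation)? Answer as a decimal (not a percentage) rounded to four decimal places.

(1 + i) = (1 + r)(1 + π) = 1.04640 × 1.05800 = 1.1070912
i = 1.1070912 − 1, so the required nominal rate is 0.1071.

0.1071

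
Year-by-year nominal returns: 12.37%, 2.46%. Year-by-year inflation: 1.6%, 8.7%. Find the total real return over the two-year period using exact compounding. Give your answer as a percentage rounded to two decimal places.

Nominal growth factor = 1.1237 × 1.0246 = 1.151343
Price-level growth factor = 1.0160 × 1.0870 = 1.104392
Real growth factor = 1.151343 / 1.104392 = 1.042513
Total real return = 1.042513 − 1 → 4.25%.

4.25%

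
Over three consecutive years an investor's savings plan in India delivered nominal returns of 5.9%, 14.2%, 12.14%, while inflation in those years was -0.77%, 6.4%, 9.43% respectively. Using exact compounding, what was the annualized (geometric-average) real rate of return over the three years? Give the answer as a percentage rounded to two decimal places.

Compound the nominal returns: 1.0590 × 1.1420 × 1.1214 = 1.35619649.
Compound inflation: 0.9923 × 1.0640 × 1.0943 = 1.15536982.
Deflate: 1.35619649 / 1.15536982 = 1.17382025.
Annualized real rate = 1.17382025^(1/3) − 1 = 5.4874% → 5.49%.

5.49%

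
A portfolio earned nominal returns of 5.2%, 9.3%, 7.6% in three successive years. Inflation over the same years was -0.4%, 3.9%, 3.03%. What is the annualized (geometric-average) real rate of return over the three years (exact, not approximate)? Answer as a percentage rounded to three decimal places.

Nominal growth factor = 1.0520 × 1.0930 × 1.0760 = 1.23722354
Price-level growth factor = 0.9960 × 1.0390 × 1.0303 = 1.06619977
Real growth factor = 1.23722354 / 1.06619977 = 1.16040499
Annualized real rate = 1.16040499^(1/3) − 1 = 5.0840% → 5.084%.

5.084%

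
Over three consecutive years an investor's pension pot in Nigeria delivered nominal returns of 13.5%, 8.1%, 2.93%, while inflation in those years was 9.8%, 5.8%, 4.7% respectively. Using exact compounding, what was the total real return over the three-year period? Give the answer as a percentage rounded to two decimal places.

Compound the nominal returns: 1.1350 × 1.0810 × 1.0293 = 1.262884.
Compound inflation: 1.0980 × 1.0580 × 1.0470 = 1.216283.
Deflate: 1.262884 / 1.216283 = 1.038314.
Total real return = 1.038314 − 1 → 3.83%.

3.83%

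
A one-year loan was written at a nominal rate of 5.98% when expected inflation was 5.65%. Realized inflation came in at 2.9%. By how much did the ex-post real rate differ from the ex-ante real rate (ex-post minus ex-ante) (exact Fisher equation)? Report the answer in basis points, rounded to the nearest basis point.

Ex-ante: (1 + 0.0598)/(1 + 0.0565) − 1 = 0.3124%
Ex-post: (1 + 0.0598)/(1 + 0.0290) − 1 = 2.9932%
Difference (ex-post − ex-ante) = 2.6808% → 268 basis points.

268 basis points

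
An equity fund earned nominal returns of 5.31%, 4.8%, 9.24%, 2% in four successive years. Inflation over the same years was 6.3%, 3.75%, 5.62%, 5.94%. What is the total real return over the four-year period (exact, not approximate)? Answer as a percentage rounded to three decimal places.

-0.348%

Compound the nominal returns: 1.0531 × 1.0480 × 1.0924 × 1.0200 = 1.229738.
Compound inflation: 1.0630 × 1.0375 × 1.0562 × 1.0594 = 1.234035.
Deflate: 1.229738 / 1.234035 = 0.996518.
Total real return = 0.996518 − 1 → -0.348%.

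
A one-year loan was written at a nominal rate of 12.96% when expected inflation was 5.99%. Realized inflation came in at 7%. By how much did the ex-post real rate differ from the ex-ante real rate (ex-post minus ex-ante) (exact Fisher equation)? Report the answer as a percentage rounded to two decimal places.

Ex-ante: (1 + 0.1296)/(1 + 0.0599) − 1 = 6.5761%
Ex-post: (1 + 0.1296)/(1 + 0.0700) − 1 = 5.5701%
Difference (ex-post − ex-ante) = -1.0060% → -1.01%.

-1.01%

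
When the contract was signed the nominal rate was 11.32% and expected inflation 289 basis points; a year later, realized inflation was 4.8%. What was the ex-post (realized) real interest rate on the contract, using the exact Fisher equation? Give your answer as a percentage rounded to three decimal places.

Ex-post: (1 + 0.1132)/(1 + 0.0480) − 1 = 6.2214%
So the realized real rate is 6.221%.

6.221%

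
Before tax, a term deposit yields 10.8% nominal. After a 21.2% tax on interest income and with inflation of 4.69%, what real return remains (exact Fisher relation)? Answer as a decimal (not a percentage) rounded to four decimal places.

After-tax nominal return = 10.8% × (1 − 0.212) = 8.5104%.
1 + r = 1.085104 / 1.04690 = 1.036493
After-tax real rate = 1.036493 − 1 → 0.0365.

0.0365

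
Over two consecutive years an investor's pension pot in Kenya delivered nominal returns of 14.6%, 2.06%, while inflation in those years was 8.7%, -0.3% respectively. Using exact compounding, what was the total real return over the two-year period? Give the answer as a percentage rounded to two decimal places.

7.92%

Compound the nominal returns: 1.1460 × 1.0206 = 1.169608.
Compound inflation: 1.0870 × 0.9970 = 1.083739.
Deflate: 1.169608 / 1.083739 = 1.079234.
Total real return = 1.079234 − 1 → 7.92%.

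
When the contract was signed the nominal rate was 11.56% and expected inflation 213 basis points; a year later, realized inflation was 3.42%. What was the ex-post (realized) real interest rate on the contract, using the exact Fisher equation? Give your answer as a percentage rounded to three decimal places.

7.871%

Ex-post: (1 + 0.1156)/(1 + 0.0342) − 1 = 7.8708%
So the realized real rate is 7.871%.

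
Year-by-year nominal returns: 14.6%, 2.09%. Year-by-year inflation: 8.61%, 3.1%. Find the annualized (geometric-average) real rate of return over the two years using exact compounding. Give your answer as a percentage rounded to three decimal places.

2.216%

Nominal growth factor = 1.1460 × 1.0209 = 1.16995140
Price-level growth factor = 1.0861 × 1.0310 = 1.11976910
Real growth factor = 1.16995140 / 1.11976910 = 1.04481486
Annualized real rate = 1.04481486^(1/2) − 1 = 2.2162% → 2.216%.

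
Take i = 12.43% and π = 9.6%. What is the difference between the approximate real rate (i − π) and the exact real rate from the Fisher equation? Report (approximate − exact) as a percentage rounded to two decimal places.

0.25%

Approximate: r ≈ 12.430% − 9.600% = 2.8300%
Exact: (1 + 0.1243)/(1 + 0.0960) − 1 = 2.5821%
Error = 2.8300% − 2.5821% = 0.2479% → 0.25%.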